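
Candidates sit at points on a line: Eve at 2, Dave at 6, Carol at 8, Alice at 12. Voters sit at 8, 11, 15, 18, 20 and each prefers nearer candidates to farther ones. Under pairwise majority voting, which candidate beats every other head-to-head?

Alice

With single-peaked preferences on a line, the Condorcet winner is the candidate closest to the median voter.
The median voter (position 15) is closest to Alice at 12.
Check: Alice vs Dave — voters closer to Alice: 4 of 5.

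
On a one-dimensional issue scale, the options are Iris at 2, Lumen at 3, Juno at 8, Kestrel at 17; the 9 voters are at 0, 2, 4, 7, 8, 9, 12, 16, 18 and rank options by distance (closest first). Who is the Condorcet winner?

With single-peaked preferences on a line, the Condorcet winner is the candidate closest to the median voter.
The median voter (position 8) is closest to Juno at 8.
Check: Juno vs Kestrel — voters closer to Juno: 7 of 9.

Juno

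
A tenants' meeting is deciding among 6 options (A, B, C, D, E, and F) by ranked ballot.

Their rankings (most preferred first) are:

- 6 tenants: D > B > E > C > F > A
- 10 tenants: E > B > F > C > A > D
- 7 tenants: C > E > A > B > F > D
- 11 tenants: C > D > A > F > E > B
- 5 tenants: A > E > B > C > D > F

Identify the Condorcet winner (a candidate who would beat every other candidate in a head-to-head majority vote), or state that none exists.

Head-to-head results (39 voters total):
A vs B: A wins 23–16.
A vs C: C wins 34–5.
A vs D: A wins 22–17.
A vs E: E wins 23–16.
A vs F: A wins 23–16.
B vs C: B wins 21–18.
B vs D: B wins 22–17.
B vs E: E wins 33–6.
B vs F: B wins 28–11.
C vs D: C wins 33–6.
C vs E: E wins 21–18.
C vs F: C wins 29–10.
D vs E: E wins 22–17.
D vs F: D wins 22–17.
E vs F: E wins 28–11.
E beats each rival — A (23–16), B (33–6), C (21–18), D (22–17), F (28–11) — so E is the Condorcet winner.

E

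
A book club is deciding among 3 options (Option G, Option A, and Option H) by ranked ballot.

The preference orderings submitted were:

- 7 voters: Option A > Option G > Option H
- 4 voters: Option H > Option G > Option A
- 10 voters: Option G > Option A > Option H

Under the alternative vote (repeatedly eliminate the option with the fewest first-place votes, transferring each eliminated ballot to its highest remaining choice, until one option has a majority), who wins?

Round 1: Option G 10, Option A 7, Option H 4. Option H has the fewest and is eliminated.
Round 2: Option G 14, Option A 7. Option G has a majority.

Option G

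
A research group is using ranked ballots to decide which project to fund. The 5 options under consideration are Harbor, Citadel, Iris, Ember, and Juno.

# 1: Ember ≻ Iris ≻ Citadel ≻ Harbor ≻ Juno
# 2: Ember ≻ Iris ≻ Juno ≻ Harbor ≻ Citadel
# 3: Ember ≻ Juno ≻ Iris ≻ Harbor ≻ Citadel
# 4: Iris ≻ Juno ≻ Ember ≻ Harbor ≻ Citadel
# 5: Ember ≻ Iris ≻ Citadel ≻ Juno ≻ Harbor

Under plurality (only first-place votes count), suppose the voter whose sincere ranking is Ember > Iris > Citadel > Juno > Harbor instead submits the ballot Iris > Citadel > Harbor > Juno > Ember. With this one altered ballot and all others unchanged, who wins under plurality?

First-place totals with the altered ballot: Harbor 0, Citadel 0, Iris 2, Ember 3, Juno 0.
The winner is unchanged: still Ember.

Ember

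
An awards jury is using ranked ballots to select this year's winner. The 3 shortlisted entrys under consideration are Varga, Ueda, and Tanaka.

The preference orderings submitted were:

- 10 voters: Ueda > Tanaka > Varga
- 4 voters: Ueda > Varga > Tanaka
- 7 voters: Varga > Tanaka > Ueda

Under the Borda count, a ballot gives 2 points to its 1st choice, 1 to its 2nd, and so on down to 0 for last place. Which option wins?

Ueda

Borda scores:
  Varga: 10·0 + 4·1 + 7·2 = 18
  Ueda: 10·2 + 4·2 + 7·0 = 28
  Tanaka: 10·1 + 4·0 + 7·1 = 17
Ueda has the highest total.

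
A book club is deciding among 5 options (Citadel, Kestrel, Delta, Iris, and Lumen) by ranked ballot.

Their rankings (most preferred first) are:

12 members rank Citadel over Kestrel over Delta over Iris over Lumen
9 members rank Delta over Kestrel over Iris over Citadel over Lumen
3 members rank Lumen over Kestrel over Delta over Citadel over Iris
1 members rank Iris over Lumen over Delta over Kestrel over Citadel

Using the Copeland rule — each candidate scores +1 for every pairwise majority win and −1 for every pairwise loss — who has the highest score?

Pairwise results:
  Citadel vs Kestrel: Kestrel wins 13–12.
  Citadel vs Delta: Delta wins 13–12.
  Citadel vs Iris: Citadel wins 15–10.
  Citadel vs Lumen: Citadel wins 21–4.
  Kestrel vs Delta: Kestrel wins 15–10.
  Kestrel vs Iris: Kestrel wins 24–1.
  Kestrel vs Lumen: Kestrel wins 21–4.
  Delta vs Iris: Delta wins 24–1.
  Delta vs Lumen: Delta wins 21–4.
  Iris vs Lumen: Iris wins 22–3.
Copeland scores (wins − losses):
  Citadel: 2 − 2 = 0
  Kestrel: 4 − 0 = 4
  Delta: 3 − 1 = 2
  Iris: 1 − 3 = -2
  Lumen: 0 − 4 = -4
Kestrel has the best Copeland score.

Kestrel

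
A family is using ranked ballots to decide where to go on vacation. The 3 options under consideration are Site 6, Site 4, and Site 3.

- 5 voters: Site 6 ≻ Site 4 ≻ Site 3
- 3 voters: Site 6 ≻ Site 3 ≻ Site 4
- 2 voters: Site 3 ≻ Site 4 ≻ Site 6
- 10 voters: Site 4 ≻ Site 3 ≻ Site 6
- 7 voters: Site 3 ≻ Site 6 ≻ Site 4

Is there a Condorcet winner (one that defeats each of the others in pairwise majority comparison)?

Head-to-head results (27 voters total):
Site 6 vs Site 4: Site 6 wins 15–12.
Site 6 vs Site 3: Site 3 wins 19–8.
Site 4 vs Site 3: Site 4 wins 15–12.
No candidate beats all others: Site 6 beats Site 4 beats Site 3 beats Site 6, a majority cycle.

No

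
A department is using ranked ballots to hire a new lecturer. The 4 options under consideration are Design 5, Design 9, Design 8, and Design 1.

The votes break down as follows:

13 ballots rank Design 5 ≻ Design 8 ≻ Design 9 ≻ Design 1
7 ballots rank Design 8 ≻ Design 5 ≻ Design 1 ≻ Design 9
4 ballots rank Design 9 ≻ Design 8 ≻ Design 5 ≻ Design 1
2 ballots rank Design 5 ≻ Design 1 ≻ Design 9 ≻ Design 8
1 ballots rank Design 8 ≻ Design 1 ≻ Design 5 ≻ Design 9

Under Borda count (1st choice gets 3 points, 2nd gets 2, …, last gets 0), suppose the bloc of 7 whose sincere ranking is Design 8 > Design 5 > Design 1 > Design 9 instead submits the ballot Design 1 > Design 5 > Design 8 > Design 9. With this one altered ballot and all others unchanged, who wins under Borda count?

Borda totals with the altered ballot: Design 5 64, Design 9 27, Design 8 44, Design 1 27.
The winner is unchanged: still Design 5.

Design 5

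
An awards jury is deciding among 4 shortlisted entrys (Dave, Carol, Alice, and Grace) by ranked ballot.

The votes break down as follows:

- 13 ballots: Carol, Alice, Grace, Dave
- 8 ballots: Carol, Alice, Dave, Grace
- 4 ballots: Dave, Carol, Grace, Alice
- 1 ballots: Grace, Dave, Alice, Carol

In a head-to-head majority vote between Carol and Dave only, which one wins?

Ballots ranking Carol above Dave: 13+8 = 21.
Ballots ranking Dave above Carol: 4+1 = 5.
Carol wins the head-to-head, 21–5.

Carol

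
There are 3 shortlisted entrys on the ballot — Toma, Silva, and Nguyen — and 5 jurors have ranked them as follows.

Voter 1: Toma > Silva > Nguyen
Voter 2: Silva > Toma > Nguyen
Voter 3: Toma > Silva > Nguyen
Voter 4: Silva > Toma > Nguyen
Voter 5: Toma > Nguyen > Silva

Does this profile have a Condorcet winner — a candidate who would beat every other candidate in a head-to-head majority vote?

Head-to-head results (5 voters total):
Toma vs Silva: Toma wins 3–2.
Toma vs Nguyen: Toma wins 5–0.
Silva vs Nguyen: Silva wins 4–1.
Toma beats each rival — Silva (3–2), Nguyen (5–0) — so Toma is the Condorcet winner.

Yes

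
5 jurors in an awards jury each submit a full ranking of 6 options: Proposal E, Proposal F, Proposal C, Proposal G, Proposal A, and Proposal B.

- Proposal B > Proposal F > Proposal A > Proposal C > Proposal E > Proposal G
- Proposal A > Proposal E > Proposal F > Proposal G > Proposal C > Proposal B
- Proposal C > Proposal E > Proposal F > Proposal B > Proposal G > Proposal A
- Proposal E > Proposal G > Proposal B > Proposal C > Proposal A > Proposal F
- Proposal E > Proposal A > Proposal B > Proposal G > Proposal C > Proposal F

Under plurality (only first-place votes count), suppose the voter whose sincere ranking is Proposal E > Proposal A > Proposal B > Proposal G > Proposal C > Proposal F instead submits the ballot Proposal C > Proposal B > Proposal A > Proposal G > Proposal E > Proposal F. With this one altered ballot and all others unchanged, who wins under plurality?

First-place totals with the altered ballot: Proposal E 1, Proposal F 0, Proposal C 2, Proposal G 0, Proposal A 1, Proposal B 1.
The switch changes the winner from Proposal E to Proposal C.

Proposal C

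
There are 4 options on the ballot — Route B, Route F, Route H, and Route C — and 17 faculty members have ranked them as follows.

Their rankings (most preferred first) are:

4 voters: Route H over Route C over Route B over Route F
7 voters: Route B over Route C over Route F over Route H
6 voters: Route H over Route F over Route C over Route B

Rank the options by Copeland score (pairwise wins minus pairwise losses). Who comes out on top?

Pairwise results:
  Route B vs Route F: Route B wins 11–6.
  Route B vs Route H: Route H wins 10–7.
  Route B vs Route C: Route C wins 10–7.
  Route F vs Route H: Route H wins 10–7.
  Route F vs Route C: Route C wins 11–6.
  Route H vs Route C: Route H wins 10–7.
Copeland scores (wins − losses):
  Route B: 1 − 2 = -1
  Route F: 0 − 3 = -3
  Route H: 3 − 0 = 3
  Route C: 2 − 1 = 1
Route H has the best Copeland score.

Route H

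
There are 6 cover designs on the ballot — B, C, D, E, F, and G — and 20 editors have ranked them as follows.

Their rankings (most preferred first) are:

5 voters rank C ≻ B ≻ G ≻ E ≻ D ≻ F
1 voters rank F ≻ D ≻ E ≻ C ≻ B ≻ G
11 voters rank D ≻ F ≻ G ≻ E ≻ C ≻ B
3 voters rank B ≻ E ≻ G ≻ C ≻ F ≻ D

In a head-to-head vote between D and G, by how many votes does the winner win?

4

Ballots ranking D above G: 1+11 = 12.
Ballots ranking G above D: 5+3 = 8.
D wins 12–8, a margin of 4.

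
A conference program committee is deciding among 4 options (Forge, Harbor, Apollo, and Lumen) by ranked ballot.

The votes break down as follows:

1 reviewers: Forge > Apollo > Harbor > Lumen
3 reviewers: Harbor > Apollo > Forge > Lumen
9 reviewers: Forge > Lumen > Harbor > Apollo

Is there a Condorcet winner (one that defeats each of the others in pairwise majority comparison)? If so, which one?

Forge

Head-to-head results (13 voters total):
Forge vs Harbor: Forge wins 10–3.
Forge vs Apollo: Forge wins 10–3.
Forge vs Lumen: Forge wins 13–0.
Harbor vs Apollo: Harbor wins 12–1.
Harbor vs Lumen: Lumen wins 9–4.
Apollo vs Lumen: Lumen wins 9–4.
Forge beats each rival — Harbor (10–3), Apollo (10–3), Lumen (13–0) — so Forge is the Condorcet winner.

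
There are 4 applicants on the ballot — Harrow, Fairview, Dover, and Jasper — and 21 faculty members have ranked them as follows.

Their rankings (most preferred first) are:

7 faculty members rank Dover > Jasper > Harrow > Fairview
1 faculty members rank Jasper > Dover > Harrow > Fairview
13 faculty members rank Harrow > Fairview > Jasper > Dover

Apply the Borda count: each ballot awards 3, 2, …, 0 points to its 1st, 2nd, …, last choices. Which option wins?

Harrow

Borda scores:
  Harrow: 7·1 + 1 + 13·3 = 47
  Fairview: 7·0 + 0 + 13·2 = 26
  Dover: 7·3 + 2 + 13·0 = 23
  Jasper: 7·2 + 3 + 13·1 = 30
Harrow has the highest total.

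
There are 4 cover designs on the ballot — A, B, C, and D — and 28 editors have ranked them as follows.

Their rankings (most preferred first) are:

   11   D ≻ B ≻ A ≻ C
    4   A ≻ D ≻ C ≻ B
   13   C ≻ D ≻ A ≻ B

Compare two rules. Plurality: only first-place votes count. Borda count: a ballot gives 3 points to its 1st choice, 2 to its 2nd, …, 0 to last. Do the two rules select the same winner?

Plurality first-place counts: A 4, B 0, C 13, D 11 → C.
Borda totals: A 36, B 22, C 43, D 67 → D.
The two rules disagree: plurality picks C, Borda picks D.

No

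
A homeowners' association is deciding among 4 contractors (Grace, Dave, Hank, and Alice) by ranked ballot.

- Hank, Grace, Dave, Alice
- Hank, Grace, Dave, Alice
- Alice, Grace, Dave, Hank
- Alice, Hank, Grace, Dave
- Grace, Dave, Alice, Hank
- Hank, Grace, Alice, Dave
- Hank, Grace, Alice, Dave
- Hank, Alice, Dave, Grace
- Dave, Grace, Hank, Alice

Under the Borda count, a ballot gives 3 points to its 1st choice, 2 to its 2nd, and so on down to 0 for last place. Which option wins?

Borda scores:
  Grace: 2 + 2 + 2 + 1 + 3 + 2 + 2 + 0 + 2 = 16
  Dave: 1 + 1 + 1 + 0 + 2 + 0 + 0 + 1 + 3 = 9
  Hank: 3 + 3 + 0 + 2 + 0 + 3 + 3 + 3 + 1 = 18
  Alice: 0 + 0 + 3 + 3 + 1 + 1 + 1 + 2 + 0 = 11
Hank has the highest total.

Hank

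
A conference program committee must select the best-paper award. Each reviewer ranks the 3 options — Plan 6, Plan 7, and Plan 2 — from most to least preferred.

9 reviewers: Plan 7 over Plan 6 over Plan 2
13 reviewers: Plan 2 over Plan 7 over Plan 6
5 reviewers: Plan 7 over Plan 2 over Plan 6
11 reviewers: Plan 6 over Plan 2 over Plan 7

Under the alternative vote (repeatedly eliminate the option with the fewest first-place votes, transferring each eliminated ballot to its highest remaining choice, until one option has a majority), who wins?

Plan 2

Round 1: Plan 7 14, Plan 2 13, Plan 6 11. Plan 6 has the fewest and is eliminated.
Round 2: Plan 2 24, Plan 7 14. Plan 2 has a majority.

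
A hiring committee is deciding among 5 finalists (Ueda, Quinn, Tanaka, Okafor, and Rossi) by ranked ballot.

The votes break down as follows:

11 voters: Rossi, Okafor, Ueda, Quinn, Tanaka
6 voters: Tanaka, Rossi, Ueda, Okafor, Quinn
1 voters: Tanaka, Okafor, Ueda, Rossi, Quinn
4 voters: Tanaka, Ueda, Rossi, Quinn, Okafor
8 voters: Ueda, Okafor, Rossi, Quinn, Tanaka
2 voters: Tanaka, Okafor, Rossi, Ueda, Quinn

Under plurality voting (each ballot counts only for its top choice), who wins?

First-place vote totals:
  Ueda: 8
  Quinn: 0
  Tanaka: 13
  Okafor: 0
  Rossi: 11
Tanaka has the most first-place votes.

Tanaka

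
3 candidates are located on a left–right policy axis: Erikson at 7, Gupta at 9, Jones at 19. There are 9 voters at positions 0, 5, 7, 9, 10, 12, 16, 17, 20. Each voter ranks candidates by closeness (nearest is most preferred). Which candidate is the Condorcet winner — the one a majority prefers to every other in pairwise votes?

Gupta

With single-peaked preferences on a line, the Condorcet winner is the candidate closest to the median voter.
The median voter (position 10) is closest to Gupta at 9.
Check: Gupta vs Erikson — voters closer to Gupta: 6 of 9.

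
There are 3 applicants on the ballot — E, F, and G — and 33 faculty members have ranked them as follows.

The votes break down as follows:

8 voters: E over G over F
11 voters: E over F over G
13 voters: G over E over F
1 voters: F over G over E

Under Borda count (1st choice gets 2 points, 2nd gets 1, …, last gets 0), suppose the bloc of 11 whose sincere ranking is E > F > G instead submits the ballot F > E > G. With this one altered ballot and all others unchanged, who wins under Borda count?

Borda totals with the altered ballot: E 40, F 24, G 35.
The winner is unchanged: still E.

E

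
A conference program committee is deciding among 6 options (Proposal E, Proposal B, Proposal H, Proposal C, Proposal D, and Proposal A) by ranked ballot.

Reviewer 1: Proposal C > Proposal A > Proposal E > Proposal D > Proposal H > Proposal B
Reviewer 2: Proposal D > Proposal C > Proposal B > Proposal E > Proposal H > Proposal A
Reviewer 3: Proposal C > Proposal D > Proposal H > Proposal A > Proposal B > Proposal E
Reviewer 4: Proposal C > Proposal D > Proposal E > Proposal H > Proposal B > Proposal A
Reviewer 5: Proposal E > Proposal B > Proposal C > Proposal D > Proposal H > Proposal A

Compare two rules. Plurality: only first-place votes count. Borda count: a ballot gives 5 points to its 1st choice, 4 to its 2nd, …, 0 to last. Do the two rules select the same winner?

Plurality first-place counts: Proposal E 1, Proposal B 0, Proposal H 0, Proposal C 3, Proposal D 1, Proposal A 0 → Proposal C.
Borda totals: Proposal E 13, Proposal B 9, Proposal H 8, Proposal C 22, Proposal D 17, Proposal A 6 → Proposal C.
The two rules agree on Proposal C.

Yes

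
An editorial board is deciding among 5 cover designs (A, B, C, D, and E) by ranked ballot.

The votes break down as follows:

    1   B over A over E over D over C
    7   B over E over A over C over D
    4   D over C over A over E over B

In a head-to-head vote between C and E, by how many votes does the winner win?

Ballots ranking C above E: 4.
Ballots ranking E above C: 1+7 = 8.
E wins 8–4, a margin of 4.

4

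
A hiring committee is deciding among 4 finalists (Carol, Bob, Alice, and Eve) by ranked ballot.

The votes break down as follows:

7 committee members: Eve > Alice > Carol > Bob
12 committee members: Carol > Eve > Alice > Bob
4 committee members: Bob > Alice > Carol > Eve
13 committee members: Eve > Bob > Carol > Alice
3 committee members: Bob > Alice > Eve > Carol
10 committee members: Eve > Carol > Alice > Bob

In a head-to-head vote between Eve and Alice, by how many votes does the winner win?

Ballots ranking Eve above Alice: 7+12+13+10 = 42.
Ballots ranking Alice above Eve: 4+3 = 7.
Eve wins 42–7, a margin of 35.

35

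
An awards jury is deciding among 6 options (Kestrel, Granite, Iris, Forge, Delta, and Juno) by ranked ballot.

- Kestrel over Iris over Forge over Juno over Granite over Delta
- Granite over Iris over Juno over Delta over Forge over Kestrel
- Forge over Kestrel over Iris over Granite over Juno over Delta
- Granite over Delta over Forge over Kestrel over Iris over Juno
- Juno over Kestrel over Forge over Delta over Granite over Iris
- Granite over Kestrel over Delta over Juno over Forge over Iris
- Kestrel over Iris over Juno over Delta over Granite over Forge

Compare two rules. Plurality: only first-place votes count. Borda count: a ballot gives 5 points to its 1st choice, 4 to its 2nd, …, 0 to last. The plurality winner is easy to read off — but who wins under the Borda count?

Plurality first-place counts: Kestrel 2, Granite 3, Iris 0, Forge 1, Delta 0, Juno 1 → Granite.
Borda totals: Kestrel 24, Granite 20, Iris 16, Forge 16, Delta 13, Juno 16 → Kestrel.

Kestrel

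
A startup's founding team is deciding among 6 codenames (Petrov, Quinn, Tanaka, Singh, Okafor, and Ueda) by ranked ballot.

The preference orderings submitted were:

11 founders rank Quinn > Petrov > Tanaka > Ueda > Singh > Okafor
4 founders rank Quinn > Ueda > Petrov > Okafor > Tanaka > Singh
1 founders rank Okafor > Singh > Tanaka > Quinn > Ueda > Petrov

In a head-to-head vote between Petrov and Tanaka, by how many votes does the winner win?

14

Ballots ranking Petrov above Tanaka: 11+4 = 15.
Ballots ranking Tanaka above Petrov: 1.
Petrov wins 15–1, a margin of 14.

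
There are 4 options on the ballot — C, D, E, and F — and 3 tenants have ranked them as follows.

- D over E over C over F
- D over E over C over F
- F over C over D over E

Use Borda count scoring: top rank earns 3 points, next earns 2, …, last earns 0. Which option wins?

Borda scores:
  C: 1 + 1 + 2 = 4
  D: 3 + 3 + 1 = 7
  E: 2 + 2 + 0 = 4
  F: 0 + 0 + 3 = 3
D has the highest total.

D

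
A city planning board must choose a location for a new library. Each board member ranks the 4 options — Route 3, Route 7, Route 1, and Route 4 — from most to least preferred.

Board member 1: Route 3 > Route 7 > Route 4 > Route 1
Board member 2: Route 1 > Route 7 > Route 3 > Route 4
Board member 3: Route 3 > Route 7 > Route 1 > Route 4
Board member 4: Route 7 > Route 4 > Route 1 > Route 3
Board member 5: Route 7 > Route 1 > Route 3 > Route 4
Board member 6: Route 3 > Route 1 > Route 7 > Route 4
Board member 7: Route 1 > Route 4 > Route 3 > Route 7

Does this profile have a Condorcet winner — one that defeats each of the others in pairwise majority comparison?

No

Head-to-head results (7 voters total):
Route 3 vs Route 7: Route 3 wins 4–3.
Route 3 vs Route 1: Route 1 wins 4–3.
Route 3 vs Route 4: Route 3 wins 5–2.
Route 7 vs Route 1: Route 7 wins 4–3.
Route 7 vs Route 4: Route 7 wins 6–1.
Route 1 vs Route 4: Route 1 wins 5–2.
No candidate beats all others: Route 3 beats Route 7 beats Route 1 beats Route 3, a majority cycle.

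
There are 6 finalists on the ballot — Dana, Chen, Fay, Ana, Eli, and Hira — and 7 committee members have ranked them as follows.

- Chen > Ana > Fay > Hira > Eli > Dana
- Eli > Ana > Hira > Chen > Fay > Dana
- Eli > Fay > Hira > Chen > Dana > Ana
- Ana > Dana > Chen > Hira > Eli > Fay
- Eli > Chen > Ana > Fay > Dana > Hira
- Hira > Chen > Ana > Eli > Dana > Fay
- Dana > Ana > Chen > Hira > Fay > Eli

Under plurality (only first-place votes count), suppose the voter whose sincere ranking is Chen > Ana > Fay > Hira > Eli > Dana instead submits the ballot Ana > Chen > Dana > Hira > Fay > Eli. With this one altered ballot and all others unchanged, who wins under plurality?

First-place totals with the altered ballot: Dana 1, Chen 0, Fay 0, Ana 2, Eli 3, Hira 1.
The winner is unchanged: still Eli.

Eli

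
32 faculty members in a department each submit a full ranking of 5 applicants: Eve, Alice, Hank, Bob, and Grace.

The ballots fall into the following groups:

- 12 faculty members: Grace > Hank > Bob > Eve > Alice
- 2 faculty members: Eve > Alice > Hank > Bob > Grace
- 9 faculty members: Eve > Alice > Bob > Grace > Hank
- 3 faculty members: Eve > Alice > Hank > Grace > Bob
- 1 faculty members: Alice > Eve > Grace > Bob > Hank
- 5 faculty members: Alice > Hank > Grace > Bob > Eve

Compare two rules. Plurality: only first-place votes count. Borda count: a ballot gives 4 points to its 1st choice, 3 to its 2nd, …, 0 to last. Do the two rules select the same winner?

Plurality first-place counts: Eve 14, Alice 6, Hank 0, Bob 0, Grace 12 → Eve.
Borda totals: Eve 71, Alice 66, Hank 61, Bob 50, Grace 72 → Grace.
The two rules disagree: plurality picks Eve, Borda picks Grace.

No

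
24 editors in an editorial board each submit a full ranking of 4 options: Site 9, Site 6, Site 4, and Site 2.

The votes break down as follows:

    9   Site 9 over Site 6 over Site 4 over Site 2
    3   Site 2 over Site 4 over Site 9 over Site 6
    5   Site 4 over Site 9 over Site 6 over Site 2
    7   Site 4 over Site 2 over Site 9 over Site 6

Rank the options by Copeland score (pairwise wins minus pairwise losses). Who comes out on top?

Pairwise results:
  Site 9 vs Site 6: Site 9 wins 24–0.
  Site 9 vs Site 4: Site 4 wins 15–9.
  Site 9 vs Site 2: Site 9 wins 14–10.
  Site 6 vs Site 4: Site 4 wins 15–9.
  Site 6 vs Site 2: Site 6 wins 14–10.
  Site 4 vs Site 2: Site 4 wins 21–3.
Copeland scores (wins − losses):
  Site 9: 2 − 1 = 1
  Site 6: 1 − 2 = -1
  Site 4: 3 − 0 = 3
  Site 2: 0 − 3 = -3
Site 4 has the best Copeland score.

Site 4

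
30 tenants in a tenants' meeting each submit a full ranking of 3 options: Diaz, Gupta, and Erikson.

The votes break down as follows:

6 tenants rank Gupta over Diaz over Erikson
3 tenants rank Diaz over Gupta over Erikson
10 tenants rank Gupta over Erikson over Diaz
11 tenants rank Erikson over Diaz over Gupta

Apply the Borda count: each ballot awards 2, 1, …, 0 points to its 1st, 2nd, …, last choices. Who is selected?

Borda scores:
  Diaz: 6·1 + 3·2 + 10·0 + 11·1 = 23
  Gupta: 6·2 + 3·1 + 10·2 + 11·0 = 35
  Erikson: 6·0 + 3·0 + 10·1 + 11·2 = 32
Gupta has the highest total.

Gupta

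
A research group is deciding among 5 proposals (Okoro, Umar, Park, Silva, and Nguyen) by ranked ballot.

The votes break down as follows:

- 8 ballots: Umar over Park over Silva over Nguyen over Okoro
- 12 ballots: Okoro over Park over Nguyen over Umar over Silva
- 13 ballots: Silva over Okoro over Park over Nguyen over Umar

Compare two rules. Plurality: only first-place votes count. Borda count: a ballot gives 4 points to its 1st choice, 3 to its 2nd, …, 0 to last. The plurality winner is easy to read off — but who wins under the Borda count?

Plurality first-place counts: Okoro 12, Umar 8, Park 0, Silva 13, Nguyen 0 → Silva.
Borda totals: Okoro 87, Umar 44, Park 86, Silva 68, Nguyen 45 → Okoro.

Okoro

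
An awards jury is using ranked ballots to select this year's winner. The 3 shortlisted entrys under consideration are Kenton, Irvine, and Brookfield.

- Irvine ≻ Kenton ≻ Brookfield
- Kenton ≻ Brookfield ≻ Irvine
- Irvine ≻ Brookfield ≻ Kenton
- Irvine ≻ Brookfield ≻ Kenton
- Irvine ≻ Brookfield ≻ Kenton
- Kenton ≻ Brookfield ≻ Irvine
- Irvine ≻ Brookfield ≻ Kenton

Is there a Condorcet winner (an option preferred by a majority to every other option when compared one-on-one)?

Head-to-head results (7 voters total):
Kenton vs Irvine: Irvine wins 5–2.
Kenton vs Brookfield: Brookfield wins 4–3.
Irvine vs Brookfield: Irvine wins 5–2.
Irvine beats each rival — Kenton (5–2), Brookfield (5–2) — so Irvine is the Condorcet winner.

Yes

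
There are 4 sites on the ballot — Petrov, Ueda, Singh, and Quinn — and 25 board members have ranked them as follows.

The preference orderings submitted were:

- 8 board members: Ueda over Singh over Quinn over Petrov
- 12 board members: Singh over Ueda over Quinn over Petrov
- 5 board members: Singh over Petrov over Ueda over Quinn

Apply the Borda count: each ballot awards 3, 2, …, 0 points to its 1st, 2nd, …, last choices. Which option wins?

Singh

Borda scores:
  Petrov: 8·0 + 12·0 + 5·2 = 10
  Ueda: 8·3 + 12·2 + 5·1 = 53
  Singh: 8·2 + 12·3 + 5·3 = 67
  Quinn: 8·1 + 12·1 + 5·0 = 20
Singh has the highest total.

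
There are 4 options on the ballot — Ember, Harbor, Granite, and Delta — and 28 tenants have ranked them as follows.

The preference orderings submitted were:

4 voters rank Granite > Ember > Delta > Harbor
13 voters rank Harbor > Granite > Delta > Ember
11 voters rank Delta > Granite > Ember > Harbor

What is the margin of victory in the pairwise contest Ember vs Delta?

20

Ballots ranking Ember above Delta: 4.
Ballots ranking Delta above Ember: 13+11 = 24.
Delta wins 24–4, a margin of 20.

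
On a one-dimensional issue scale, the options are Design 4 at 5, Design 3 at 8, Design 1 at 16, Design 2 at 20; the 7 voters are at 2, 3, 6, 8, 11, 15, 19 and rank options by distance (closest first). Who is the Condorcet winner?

Design 3

With single-peaked preferences on a line, the Condorcet winner is the candidate closest to the median voter.
The median voter (position 8) is closest to Design 3 at 8.
Check: Design 3 vs Design 4 — voters closer to Design 3: 4 of 7.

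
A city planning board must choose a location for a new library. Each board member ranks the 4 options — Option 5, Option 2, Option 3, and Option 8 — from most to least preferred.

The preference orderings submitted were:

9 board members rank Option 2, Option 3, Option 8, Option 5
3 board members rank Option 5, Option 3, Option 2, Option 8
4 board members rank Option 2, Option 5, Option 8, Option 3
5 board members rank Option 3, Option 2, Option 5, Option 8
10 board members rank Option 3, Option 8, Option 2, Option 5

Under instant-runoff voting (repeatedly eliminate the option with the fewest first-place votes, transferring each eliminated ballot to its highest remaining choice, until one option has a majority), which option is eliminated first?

Round 1: Option 3 15, Option 2 13, Option 5 3, Option 8 0. Option 8 has the fewest and is eliminated.
Round 2: Option 3 15, Option 2 13, Option 5 3. Option 5 has the fewest and is eliminated.
Round 3: Option 3 18, Option 2 13. Option 3 has a majority.

Option 8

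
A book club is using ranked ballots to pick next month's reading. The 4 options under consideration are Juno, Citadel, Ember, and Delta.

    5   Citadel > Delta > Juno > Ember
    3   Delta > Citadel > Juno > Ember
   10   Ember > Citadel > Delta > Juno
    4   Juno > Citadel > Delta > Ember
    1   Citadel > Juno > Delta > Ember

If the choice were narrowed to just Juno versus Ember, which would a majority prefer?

Juno

Ballots ranking Juno above Ember: 5+3+4+1 = 13.
Ballots ranking Ember above Juno: 10.
Juno wins the head-to-head, 13–10.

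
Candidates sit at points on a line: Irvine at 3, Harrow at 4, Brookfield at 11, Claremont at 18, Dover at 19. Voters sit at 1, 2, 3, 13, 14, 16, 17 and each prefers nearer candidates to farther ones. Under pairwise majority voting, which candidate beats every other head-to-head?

Brookfield

With single-peaked preferences on a line, the Condorcet winner is the candidate closest to the median voter.
The median voter (position 13) is closest to Brookfield at 11.
Check: Brookfield vs Harrow — voters closer to Brookfield: 4 of 7.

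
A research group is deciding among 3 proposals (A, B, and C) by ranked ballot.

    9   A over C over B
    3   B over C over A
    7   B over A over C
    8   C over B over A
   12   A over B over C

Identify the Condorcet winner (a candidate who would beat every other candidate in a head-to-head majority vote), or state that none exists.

Head-to-head results (39 voters total):
A vs B: A wins 21–18.
A vs C: A wins 28–11.
B vs C: B wins 22–17.
A beats each rival — B (21–18), C (28–11) — so A is the Condorcet winner.

A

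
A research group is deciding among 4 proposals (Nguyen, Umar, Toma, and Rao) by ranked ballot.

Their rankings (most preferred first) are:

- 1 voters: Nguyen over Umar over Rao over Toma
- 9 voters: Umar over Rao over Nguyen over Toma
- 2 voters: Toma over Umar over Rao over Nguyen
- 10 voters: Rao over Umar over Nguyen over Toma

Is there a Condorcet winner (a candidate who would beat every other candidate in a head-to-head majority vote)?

Head-to-head results (22 voters total):
Nguyen vs Umar: Umar wins 21–1.
Nguyen vs Toma: Nguyen wins 20–2.
Nguyen vs Rao: Rao wins 21–1.
Umar vs Toma: Umar wins 20–2.
Umar vs Rao: Umar wins 12–10.
Toma vs Rao: Rao wins 20–2.
Umar beats each rival — Nguyen (21–1), Toma (20–2), Rao (12–10) — so Umar is the Condorcet winner.

Yes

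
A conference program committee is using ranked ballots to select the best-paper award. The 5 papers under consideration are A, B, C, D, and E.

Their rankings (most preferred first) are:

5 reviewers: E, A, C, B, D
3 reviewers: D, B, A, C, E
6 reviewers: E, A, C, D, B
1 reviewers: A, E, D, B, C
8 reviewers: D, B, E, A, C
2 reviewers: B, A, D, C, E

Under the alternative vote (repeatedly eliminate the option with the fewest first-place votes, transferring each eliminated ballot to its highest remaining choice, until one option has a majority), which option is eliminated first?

C

Round 1: D 11, E 11, B 2, A 1, C 0. C has the fewest and is eliminated.
Round 2: D 11, E 11, B 2, A 1. A has the fewest and is eliminated.
Round 3: E 12, D 11, B 2. B has the fewest and is eliminated.
Round 4: D 13, E 12. D has a majority.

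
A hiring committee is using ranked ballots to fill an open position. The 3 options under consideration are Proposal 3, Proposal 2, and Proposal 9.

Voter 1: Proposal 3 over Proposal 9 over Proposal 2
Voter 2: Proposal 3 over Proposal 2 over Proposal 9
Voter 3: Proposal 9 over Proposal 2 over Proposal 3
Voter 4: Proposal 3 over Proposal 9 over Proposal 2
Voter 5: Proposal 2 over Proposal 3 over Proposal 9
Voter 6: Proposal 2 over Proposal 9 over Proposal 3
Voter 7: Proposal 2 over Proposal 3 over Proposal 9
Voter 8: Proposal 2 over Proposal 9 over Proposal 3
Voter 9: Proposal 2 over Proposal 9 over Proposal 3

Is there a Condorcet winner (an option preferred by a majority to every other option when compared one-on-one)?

Head-to-head results (9 voters total):
Proposal 3 vs Proposal 2: Proposal 2 wins 6–3.
Proposal 3 vs Proposal 9: Proposal 3 wins 5–4.
Proposal 2 vs Proposal 9: Proposal 2 wins 6–3.
Proposal 2 beats each rival — Proposal 3 (6–3), Proposal 9 (6–3) — so Proposal 2 is the Condorcet winner.

Yes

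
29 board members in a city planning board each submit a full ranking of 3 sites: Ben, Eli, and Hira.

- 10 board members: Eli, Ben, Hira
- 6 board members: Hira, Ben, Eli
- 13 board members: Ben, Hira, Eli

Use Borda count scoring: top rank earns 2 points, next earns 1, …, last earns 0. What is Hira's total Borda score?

25

Borda scores:
  Ben: 10·1 + 6·1 + 13·2 = 42
  Eli: 10·2 + 6·0 + 13·0 = 20
  Hira: 10·0 + 6·2 + 13·1 = 25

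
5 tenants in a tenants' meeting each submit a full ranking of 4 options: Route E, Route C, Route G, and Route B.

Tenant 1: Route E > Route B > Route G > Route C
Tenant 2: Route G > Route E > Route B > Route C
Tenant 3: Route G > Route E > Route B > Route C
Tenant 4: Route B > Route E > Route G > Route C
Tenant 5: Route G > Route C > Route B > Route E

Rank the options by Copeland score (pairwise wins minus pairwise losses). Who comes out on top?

Pairwise results:
  Route E vs Route C: Route E wins 4–1.
  Route E vs Route G: Route G wins 3–2.
  Route E vs Route B: Route E wins 3–2.
  Route C vs Route G: Route G wins 5–0.
  Route C vs Route B: Route B wins 4–1.
  Route G vs Route B: Route G wins 3–2.
Copeland scores (wins − losses):
  Route E: 2 − 1 = 1
  Route C: 0 − 3 = -3
  Route G: 3 − 0 = 3
  Route B: 1 − 2 = -1
Route G has the best Copeland score.

Route G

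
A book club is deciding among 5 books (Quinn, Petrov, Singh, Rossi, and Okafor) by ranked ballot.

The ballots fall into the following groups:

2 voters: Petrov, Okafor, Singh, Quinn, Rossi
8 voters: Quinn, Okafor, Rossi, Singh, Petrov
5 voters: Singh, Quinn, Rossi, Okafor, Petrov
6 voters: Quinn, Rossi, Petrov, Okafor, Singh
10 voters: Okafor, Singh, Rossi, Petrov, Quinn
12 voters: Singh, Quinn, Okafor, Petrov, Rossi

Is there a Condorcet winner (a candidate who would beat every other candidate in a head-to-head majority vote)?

No

Head-to-head results (43 voters total):
Quinn vs Petrov: Quinn wins 31–12.
Quinn vs Singh: Singh wins 29–14.
Quinn vs Rossi: Quinn wins 33–10.
Quinn vs Okafor: Quinn wins 31–12.
Petrov vs Singh: Singh wins 35–8.
Petrov vs Rossi: Rossi wins 29–14.
Petrov vs Okafor: Okafor wins 35–8.
Singh vs Rossi: Singh wins 29–14.
Singh vs Okafor: Okafor wins 26–17.
Rossi vs Okafor: Okafor wins 32–11.
No candidate beats all others: Quinn beats Okafor beats Singh beats Quinn, a majority cycle.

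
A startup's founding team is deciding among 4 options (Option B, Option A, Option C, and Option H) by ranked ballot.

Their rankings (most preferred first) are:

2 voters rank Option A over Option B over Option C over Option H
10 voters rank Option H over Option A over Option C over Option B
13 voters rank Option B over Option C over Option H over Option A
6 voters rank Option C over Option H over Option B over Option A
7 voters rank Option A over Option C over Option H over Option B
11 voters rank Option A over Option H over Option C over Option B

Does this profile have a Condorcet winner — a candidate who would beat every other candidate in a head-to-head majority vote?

Head-to-head results (49 voters total):
Option B vs Option A: Option A wins 30–19.
Option B vs Option C: Option C wins 34–15.
Option B vs Option H: Option H wins 34–15.
Option A vs Option C: Option A wins 30–19.
Option A vs Option H: Option H wins 29–20.
Option C vs Option H: Option C wins 28–21.
No candidate beats all others: Option A beats Option C beats Option H beats Option A, a majority cycle.

No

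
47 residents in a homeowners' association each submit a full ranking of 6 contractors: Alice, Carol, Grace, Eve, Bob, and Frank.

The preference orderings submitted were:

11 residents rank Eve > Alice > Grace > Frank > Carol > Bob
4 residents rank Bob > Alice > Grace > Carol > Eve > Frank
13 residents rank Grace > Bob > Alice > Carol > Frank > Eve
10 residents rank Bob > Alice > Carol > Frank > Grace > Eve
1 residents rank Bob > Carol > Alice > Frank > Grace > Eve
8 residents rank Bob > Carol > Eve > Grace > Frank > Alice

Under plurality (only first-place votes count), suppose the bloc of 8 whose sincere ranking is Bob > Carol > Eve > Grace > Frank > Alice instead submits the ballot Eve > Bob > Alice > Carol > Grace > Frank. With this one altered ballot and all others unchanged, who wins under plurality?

First-place totals with the altered ballot: Alice 0, Carol 0, Grace 13, Eve 19, Bob 15, Frank 0.
The switch changes the winner from Bob to Eve.

Eve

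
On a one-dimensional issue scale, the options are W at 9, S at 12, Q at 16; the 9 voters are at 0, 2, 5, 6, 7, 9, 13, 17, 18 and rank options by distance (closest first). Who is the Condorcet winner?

W

With single-peaked preferences on a line, the Condorcet winner is the candidate closest to the median voter.
The median voter (position 7) is closest to W at 9.
Check: W vs Q — voters closer to W: 6 of 9.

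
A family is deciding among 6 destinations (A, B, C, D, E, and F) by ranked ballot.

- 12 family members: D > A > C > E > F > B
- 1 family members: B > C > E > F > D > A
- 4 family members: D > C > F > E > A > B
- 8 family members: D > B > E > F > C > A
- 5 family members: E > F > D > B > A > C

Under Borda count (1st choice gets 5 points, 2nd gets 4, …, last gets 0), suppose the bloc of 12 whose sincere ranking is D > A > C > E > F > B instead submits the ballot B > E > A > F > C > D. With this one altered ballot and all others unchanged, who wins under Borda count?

Borda totals with the altered ballot: A 45, B 107, C 40, D 76, E 108, F 74.
The switch changes the winner from D to E.

E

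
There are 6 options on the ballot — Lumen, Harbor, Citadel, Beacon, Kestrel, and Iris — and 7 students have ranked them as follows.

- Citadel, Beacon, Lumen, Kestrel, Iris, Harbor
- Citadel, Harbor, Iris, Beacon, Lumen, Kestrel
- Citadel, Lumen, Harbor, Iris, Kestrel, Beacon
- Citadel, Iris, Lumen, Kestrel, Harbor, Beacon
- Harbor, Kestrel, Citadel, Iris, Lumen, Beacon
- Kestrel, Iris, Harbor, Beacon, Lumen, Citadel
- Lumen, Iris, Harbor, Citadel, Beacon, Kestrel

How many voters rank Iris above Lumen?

Ballots ranking Iris above Lumen: 4.
Ballots ranking Lumen above Iris: 3.
So 4 of 7 voters prefer Iris to Lumen.

4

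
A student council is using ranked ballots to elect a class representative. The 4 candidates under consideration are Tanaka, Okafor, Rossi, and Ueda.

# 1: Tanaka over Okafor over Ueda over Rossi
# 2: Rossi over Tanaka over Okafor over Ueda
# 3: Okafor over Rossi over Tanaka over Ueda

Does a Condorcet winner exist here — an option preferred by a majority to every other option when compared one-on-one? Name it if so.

None — there is no Condorcet winner

Head-to-head results (3 voters total):
Tanaka vs Okafor: Tanaka wins 2–1.
Tanaka vs Rossi: Rossi wins 2–1.
Tanaka vs Ueda: Tanaka wins 3–0.
Okafor vs Rossi: Okafor wins 2–1.
Okafor vs Ueda: Okafor wins 3–0.
Rossi vs Ueda: Rossi wins 2–1.
No candidate beats all others: Tanaka beats Okafor beats Rossi beats Tanaka, a majority cycle.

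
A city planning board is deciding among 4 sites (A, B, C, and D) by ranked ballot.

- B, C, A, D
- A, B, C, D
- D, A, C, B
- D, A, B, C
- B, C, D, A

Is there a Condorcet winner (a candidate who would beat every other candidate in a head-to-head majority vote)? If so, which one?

Head-to-head results (5 voters total):
A vs B: A wins 3–2.
A vs C: A wins 3–2.
A vs D: D wins 3–2.
B vs C: B wins 4–1.
B vs D: B wins 3–2.
C vs D: C wins 3–2.
No candidate beats all others: A beats B beats D beats A, a majority cycle.

There is no Condorcet winner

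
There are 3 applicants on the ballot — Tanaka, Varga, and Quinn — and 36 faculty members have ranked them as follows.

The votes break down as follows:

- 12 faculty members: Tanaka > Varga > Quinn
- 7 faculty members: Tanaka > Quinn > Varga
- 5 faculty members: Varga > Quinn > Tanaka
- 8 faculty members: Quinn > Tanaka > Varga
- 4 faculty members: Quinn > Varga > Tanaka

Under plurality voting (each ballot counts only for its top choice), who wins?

Tanaka

First-place vote totals:
  Tanaka: 19
  Varga: 5
  Quinn: 12
Tanaka has the most first-place votes.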